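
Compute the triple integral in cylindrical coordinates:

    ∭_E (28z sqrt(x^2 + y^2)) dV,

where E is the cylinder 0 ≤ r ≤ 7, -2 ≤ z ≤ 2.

In cylindrical coordinates, x = r cos(θ), y = r sin(θ), z = z, and dV = r dr dθ dz.

The integrand becomes 28r z, so

    ∭_E (28z sqrt(x^2 + y^2)) dV = ∫_{0}^{2π} ∫_{0}^{7} ∫_{-2}^{2} (28r z) · r dz dr dθ.

Inner (z): 0.
Middle (r from 0 to 7): 0.
Outer (θ): 0.

Therefore the triple integral equals 0.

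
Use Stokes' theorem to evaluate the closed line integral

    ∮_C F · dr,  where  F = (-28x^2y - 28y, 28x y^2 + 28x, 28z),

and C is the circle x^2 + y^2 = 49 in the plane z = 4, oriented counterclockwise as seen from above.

Let S be the flat disk x^2 + y^2 ≤ 49 in the plane z = 4, with upward unit normal n̂ = ẑ. By Stokes' theorem,

    ∮_C F · dr = ∬_S (∇ × F) · n̂ dS = ∬_D (curl F)_z dA,

where D is the disk x^2 + y^2 ≤ 49.

Compute the curl of F = (-28x^2y - 28y, 28x y^2 + 28x, 28z):
    (∇ × F)_x = ∂F_z/∂y - ∂F_y/∂z = 0,
    (∇ × F)_y = ∂F_x/∂z - ∂F_z/∂x = 0,
    (∇ × F)_z = ∂F_y/∂x - ∂F_x/∂y = 28x^2 + 28y^2 + 56.

On z = 4, (curl F)_z = 28x^2 + 28y^2 + 56.

Convert to polar (x = r cos θ, y = r sin θ, dA = r dr dθ); the integrand becomes 28r^2 + 56, so

    ∬_D (curl F)_z dA = ∫_0^{2π} ∫_0^{7} (28r^2 + 56) · r dr dθ.

Inner (r from 0 to 7): 18179.
Outer (θ from 0 to 2π): 36358π.

Therefore ∮_C F · dr = 36358π.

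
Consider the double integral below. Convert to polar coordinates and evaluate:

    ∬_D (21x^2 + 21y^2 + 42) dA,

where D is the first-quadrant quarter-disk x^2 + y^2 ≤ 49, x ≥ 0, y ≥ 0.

The region D is 0 ≤ r ≤ 7, 0 ≤ θ ≤ π/2 in polar coordinates, where x = r cos(θ), y = r sin(θ), and dA = r dr dθ.

Under the substitution, the integrand becomes 21r^2 + 42, so

    ∬_D (21x^2 + 21y^2 + 42) dA = ∫_{0}^{π/2} ∫_{0}^{7} (21r^2 + 42) · r dr dθ.

Inner integral (in r): ∫_{0}^{7} (21r^2 + 42) · r dr = 54537/4.

Outer integral (in θ): ∫_{0}^{π/2} (54537/4) dθ = 54537π/8.

Therefore ∬_D (21x^2 + 21y^2 + 42) dA = 54537π/8.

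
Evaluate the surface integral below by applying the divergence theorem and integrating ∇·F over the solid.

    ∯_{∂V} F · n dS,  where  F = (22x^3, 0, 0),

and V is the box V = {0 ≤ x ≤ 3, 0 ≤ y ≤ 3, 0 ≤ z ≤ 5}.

By the divergence theorem,

    ∯_{∂V} F · n dS = ∭_V (∇ · F) dV.

Compute the divergence:
    ∇ · F = ∂F_x/∂x + ∂F_y/∂y + ∂F_z/∂z = 66x^2 + 0 + 0 = 66x^2.

V is a rectangular box, so dV = dx dy dz with 0 ≤ x ≤ 3, 0 ≤ y ≤ 3, 0 ≤ z ≤ 5.

Integrate (66x^2) over V as an iterated integral:

    ∭_V (∇·F) dV = ∫_0^{3} ∫_0^{3} ∫_0^{5} (66x^2) dz dy dx.

Inner (z from 0 to 5): 330x^2.
Middle (y from 0 to 3): 990x^2.
Outer (x from 0 to 3): 8910.

Therefore ∯_{∂V} F · n dS = 8910.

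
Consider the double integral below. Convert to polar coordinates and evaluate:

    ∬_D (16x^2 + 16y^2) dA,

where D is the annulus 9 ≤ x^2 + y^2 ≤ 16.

The region D is 3 ≤ r ≤ 4, 0 ≤ θ ≤ 2π in polar coordinates, where x = r cos(θ), y = r sin(θ), and dA = r dr dθ.

Under the substitution, the integrand becomes 16r^2, so

    ∬_D (16x^2 + 16y^2) dA = ∫_{0}^{2π} ∫_{3}^{4} (16r^2) · r dr dθ.

Inner integral (in r): ∫_{3}^{4} (16r^2) · r dr = 700.

Outer integral (in θ): ∫_{0}^{2π} (700) dθ = 1400π.

Therefore ∬_D (16x^2 + 16y^2) dA = 1400π.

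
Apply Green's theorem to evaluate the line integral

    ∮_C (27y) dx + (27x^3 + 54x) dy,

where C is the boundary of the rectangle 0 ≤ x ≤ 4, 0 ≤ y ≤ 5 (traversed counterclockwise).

Green's theorem converts the closed line integral into a double integral over the enclosed region D:

    ∮_C P dx + Q dy = ∬_D (∂Q/∂x - ∂P/∂y) dA.

Here P = 27y, Q = 27x^3 + 54x, so

    ∂Q/∂x = 81x^2 + 54,    ∂P/∂y = 27,
    ∂Q/∂x - ∂P/∂y = 81x^2 + 27.

D is the region 0 ≤ x ≤ 4, 0 ≤ y ≤ 5. Evaluating the double integral:

    ∬_D (81x^2 + 27) dA = ∫_0^{4} ∫_0^{5} (81x^2 + 27) dy dx.

Inner (y from 0 to 5): 405x^2 + 135.
Outer (x from 0 to 4): 9180.

Therefore ∮_C P dx + Q dy = 9180.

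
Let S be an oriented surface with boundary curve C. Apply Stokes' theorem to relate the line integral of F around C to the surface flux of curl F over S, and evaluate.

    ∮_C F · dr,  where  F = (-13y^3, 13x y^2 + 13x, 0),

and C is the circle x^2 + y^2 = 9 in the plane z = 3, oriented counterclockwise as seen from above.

Let S be the flat disk x^2 + y^2 ≤ 9 in the plane z = 3, with upward unit normal n̂ = ẑ. By Stokes' theorem,

    ∮_C F · dr = ∬_S (∇ × F) · n̂ dS = ∬_D (curl F)_z dA,

where D is the disk x^2 + y^2 ≤ 9.

Compute the curl of F = (-13y^3, 13x y^2 + 13x, 0):
    (∇ × F)_x = ∂F_z/∂y - ∂F_y/∂z = 0,
    (∇ × F)_y = ∂F_x/∂z - ∂F_z/∂x = 0,
    (∇ × F)_z = ∂F_y/∂x - ∂F_x/∂y = 52y^2 + 13.

On z = 3, (curl F)_z = 52y^2 + 13.

Convert to polar (x = r cos θ, y = r sin θ, dA = r dr dθ); the integrand becomes 52r^2sin(θ)^2 + 13, so

    ∬_D (curl F)_z dA = ∫_0^{2π} ∫_0^{3} (52r^2sin(θ)^2 + 13) · r dr dθ.

Inner (r from 0 to 3): 1053sin(θ)^2 + 117/2.
Outer (θ from 0 to 2π): 1170π.

Therefore ∮_C F · dr = 1170π.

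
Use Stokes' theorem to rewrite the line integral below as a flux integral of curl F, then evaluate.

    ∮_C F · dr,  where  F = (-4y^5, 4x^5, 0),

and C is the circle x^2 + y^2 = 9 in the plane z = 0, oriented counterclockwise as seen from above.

Let S be the flat disk x^2 + y^2 ≤ 9 in the plane z = 0, with upward unit normal n̂ = ẑ. By Stokes' theorem,

    ∮_C F · dr = ∬_S (∇ × F) · n̂ dS = ∬_D (curl F)_z dA,

where D is the disk x^2 + y^2 ≤ 9.

Compute the curl of F = (-4y^5, 4x^5, 0):
    (∇ × F)_x = ∂F_z/∂y - ∂F_y/∂z = 0,
    (∇ × F)_y = ∂F_x/∂z - ∂F_z/∂x = 0,
    (∇ × F)_z = ∂F_y/∂x - ∂F_x/∂y = 20x^4 + 20y^4.

On z = 0, (curl F)_z = 20x^4 + 20y^4.

Convert to polar (x = r cos θ, y = r sin θ, dA = r dr dθ); the integrand becomes 20r^4(sin(θ)^4 + cos(θ)^4), so

    ∬_D (curl F)_z dA = ∫_0^{2π} ∫_0^{3} (20r^4(sin(θ)^4 + cos(θ)^4)) · r dr dθ.

Inner (r from 0 to 3): 2430sin(θ)^4 + 2430cos(θ)^4.
Outer (θ from 0 to 2π): 3645π.

Therefore ∮_C F · dr = 3645π.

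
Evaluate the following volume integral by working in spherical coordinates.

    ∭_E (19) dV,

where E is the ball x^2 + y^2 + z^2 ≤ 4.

In spherical coordinates, x = ρ sin(φ) cos(θ), y = ρ sin(φ) sin(θ), z = ρ cos(φ), and dV = ρ^2 sin(φ) dρ dφ dθ.

The integrand becomes 19, so

    ∭_E (19) dV = ∫_{0}^{2π} ∫_{0}^{π} ∫_{0}^{2} (19) · ρ^2 sin(φ) dρ dφ dθ.

Inner (ρ): 152sin(φ)/3.
Middle (φ): 304/3.
Outer (θ): 608π/3.

Therefore the triple integral equals 608π/3.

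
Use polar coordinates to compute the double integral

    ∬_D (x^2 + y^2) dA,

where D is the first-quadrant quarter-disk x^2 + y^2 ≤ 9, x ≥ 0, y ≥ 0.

The region D is 0 ≤ r ≤ 3, 0 ≤ θ ≤ π/2 in polar coordinates, where x = r cos(θ), y = r sin(θ), and dA = r dr dθ.

Under the substitution, the integrand becomes r^2, so

    ∬_D (x^2 + y^2) dA = ∫_{0}^{π/2} ∫_{0}^{3} (r^2) · r dr dθ.

Inner integral (in r): ∫_{0}^{3} (r^2) · r dr = 81/4.

Outer integral (in θ): ∫_{0}^{π/2} (81/4) dθ = 81π/8.

Therefore ∬_D (x^2 + y^2) dA = 81π/8.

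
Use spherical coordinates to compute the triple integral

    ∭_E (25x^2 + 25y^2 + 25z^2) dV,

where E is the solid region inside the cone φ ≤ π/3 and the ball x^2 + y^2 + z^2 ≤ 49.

In spherical coordinates, x = ρ sin(φ) cos(θ), y = ρ sin(φ) sin(θ), z = ρ cos(φ), and dV = ρ^2 sin(φ) dρ dφ dθ.

The integrand becomes 25ρ^2, so

    ∭_E (25x^2 + 25y^2 + 25z^2) dV = ∫_{0}^{2π} ∫_{0}^{π/3} ∫_{0}^{7} (25ρ^2) · ρ^2 sin(φ) dρ dφ dθ.

Inner (ρ): 84035sin(φ).
Middle (φ): 84035/2.
Outer (θ): 84035π.

Therefore the triple integral equals 84035π.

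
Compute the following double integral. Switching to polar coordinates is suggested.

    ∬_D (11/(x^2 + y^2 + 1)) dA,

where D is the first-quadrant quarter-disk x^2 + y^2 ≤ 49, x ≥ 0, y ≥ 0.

The region D is 0 ≤ r ≤ 7, 0 ≤ θ ≤ π/2 in polar coordinates, where x = r cos(θ), y = r sin(θ), and dA = r dr dθ.

Under the substitution, the integrand becomes 11/(r^2 + 1), so

    ∬_D (11/(x^2 + y^2 + 1)) dA = ∫_{0}^{π/2} ∫_{0}^{7} (11/(r^2 + 1)) · r dr dθ.

Inner integral (in r): ∫_{0}^{7} (11/(r^2 + 1)) · r dr = 11log(50)/2.

Outer integral (in θ): ∫_{0}^{π/2} (11log(50)/2) dθ = 11π log(50)/4.

Therefore ∬_D (11/(x^2 + y^2 + 1)) dA = 11π log(50)/4.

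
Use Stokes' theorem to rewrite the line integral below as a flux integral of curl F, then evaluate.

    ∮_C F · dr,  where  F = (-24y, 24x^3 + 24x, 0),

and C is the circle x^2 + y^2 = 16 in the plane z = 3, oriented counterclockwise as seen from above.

Let S be the flat disk x^2 + y^2 ≤ 16 in the plane z = 3, with upward unit normal n̂ = ẑ. By Stokes' theorem,

    ∮_C F · dr = ∬_S (∇ × F) · n̂ dS = ∬_D (curl F)_z dA,

where D is the disk x^2 + y^2 ≤ 16.

Compute the curl of F = (-24y, 24x^3 + 24x, 0):
    (∇ × F)_x = ∂F_z/∂y - ∂F_y/∂z = 0,
    (∇ × F)_y = ∂F_x/∂z - ∂F_z/∂x = 0,
    (∇ × F)_z = ∂F_y/∂x - ∂F_x/∂y = 72x^2 + 48.

On z = 3, (curl F)_z = 72x^2 + 48.

Convert to polar (x = r cos θ, y = r sin θ, dA = r dr dθ); the integrand becomes 72r^2cos(θ)^2 + 48, so

    ∬_D (curl F)_z dA = ∫_0^{2π} ∫_0^{4} (72r^2cos(θ)^2 + 48) · r dr dθ.

Inner (r from 0 to 4): 4608cos(θ)^2 + 384.
Outer (θ from 0 to 2π): 5376π.

Therefore ∮_C F · dr = 5376π.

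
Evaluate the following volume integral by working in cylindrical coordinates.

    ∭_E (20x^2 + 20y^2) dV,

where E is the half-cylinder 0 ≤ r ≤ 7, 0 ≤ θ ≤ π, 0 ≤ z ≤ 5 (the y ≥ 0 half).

In cylindrical coordinates, x = r cos(θ), y = r sin(θ), z = z, and dV = r dr dθ dz.

The integrand becomes 20r^2, so

    ∭_E (20x^2 + 20y^2) dV = ∫_{0}^{π} ∫_{0}^{7} ∫_{0}^{5} (20r^2) · r dz dr dθ.

Inner (z): 100r^3.
Middle (r from 0 to 7): 60025.
Outer (θ): 60025π.

Therefore the triple integral equals 60025π.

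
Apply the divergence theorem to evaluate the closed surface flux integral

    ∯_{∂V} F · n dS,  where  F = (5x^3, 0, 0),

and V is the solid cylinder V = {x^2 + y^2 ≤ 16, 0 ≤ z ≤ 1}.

By the divergence theorem,

    ∯_{∂V} F · n dS = ∭_V (∇ · F) dV.

Compute the divergence:
    ∇ · F = ∂F_x/∂x + ∂F_y/∂y + ∂F_z/∂z = 15x^2 + 0 + 0 = 15x^2.

In cylindrical coordinates, x = r cos(θ), y = r sin(θ), z = z, dV = r dr dθ dz, with 0 ≤ r ≤ 4, 0 ≤ θ ≤ 2π, 0 ≤ z ≤ 1.

The integrand, after substitution and multiplying by the volume element, becomes (15r^2cos(θ)^2) · r, so

    ∭_V (∇·F) dV = ∫_0^{2π} ∫_0^{4} ∫_0^{1} (15r^2cos(θ)^2) · r dz dr dθ.

Inner (z from 0 to 1): 15r^3cos(θ)^2.
Middle (r from 0 to 4): 960cos(θ)^2.
Outer (θ from 0 to 2π): 960π.

Therefore ∯_{∂V} F · n dS = 960π.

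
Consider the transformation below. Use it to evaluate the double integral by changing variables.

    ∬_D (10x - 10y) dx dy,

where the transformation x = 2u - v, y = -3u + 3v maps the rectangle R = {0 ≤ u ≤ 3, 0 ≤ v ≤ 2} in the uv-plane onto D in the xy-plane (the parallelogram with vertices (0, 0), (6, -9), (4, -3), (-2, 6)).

Compute the Jacobian determinant of (x, y) with respect to (u, v):

    ∂(x,y)/∂(u,v) = | 2  -1 | = (2)(3) - (-1)(-3) = 3.
                   | -3  3 |

Its absolute value is |J| = 3 (the area scaling factor).

Substituting x = 2u - v, y = -3u + 3v into the integrand,

    10x - 10y → 50u - 40v,

so the integral becomes

    ∬_R (50u - 40v) · |J| du dv = ∫_0^3 ∫_0^2 (150u - 120v) dv du.

Inner (v): 300u - 240.
Outer (u): 630.

Therefore ∬_D (10x - 10y) dx dy = 630.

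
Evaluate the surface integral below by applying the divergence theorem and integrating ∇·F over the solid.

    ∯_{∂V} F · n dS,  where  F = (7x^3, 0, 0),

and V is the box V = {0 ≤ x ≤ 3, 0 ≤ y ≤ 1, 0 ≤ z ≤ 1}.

By the divergence theorem,

    ∯_{∂V} F · n dS = ∭_V (∇ · F) dV.

Compute the divergence:
    ∇ · F = ∂F_x/∂x + ∂F_y/∂y + ∂F_z/∂z = 21x^2 + 0 + 0 = 21x^2.

V is a rectangular box, so dV = dx dy dz with 0 ≤ x ≤ 3, 0 ≤ y ≤ 1, 0 ≤ z ≤ 1.

Integrate (21x^2) over V as an iterated integral:

    ∭_V (∇·F) dV = ∫_0^{3} ∫_0^{1} ∫_0^{1} (21x^2) dz dy dx.

Inner (z from 0 to 1): 21x^2.
Middle (y from 0 to 1): 21x^2.
Outer (x from 0 to 3): 189.

Therefore ∯_{∂V} F · n dS = 189.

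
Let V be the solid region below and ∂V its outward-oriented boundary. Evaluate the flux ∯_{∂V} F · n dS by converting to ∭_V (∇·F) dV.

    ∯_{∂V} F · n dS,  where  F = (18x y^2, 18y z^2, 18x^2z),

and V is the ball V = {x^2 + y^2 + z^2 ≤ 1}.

By the divergence theorem,

    ∯_{∂V} F · n dS = ∭_V (∇ · F) dV.

Compute the divergence:
    ∇ · F = ∂F_x/∂x + ∂F_y/∂y + ∂F_z/∂z = 18y^2 + 18z^2 + 18x^2 = 18x^2 + 18y^2 + 18z^2.

In spherical coordinates, x = ρ sin(φ) cos(θ), y = ρ sin(φ) sin(θ), z = ρ cos(φ), dV = ρ^2 sin(φ) dρ dφ dθ, with 0 ≤ ρ ≤ 1, 0 ≤ φ ≤ π, 0 ≤ θ ≤ 2π.

The integrand, after substitution and multiplying by the volume element, becomes (18ρ^2) · ρ^2 sin(φ), so

    ∭_V (∇·F) dV = ∫_0^{2π} ∫_0^{π} ∫_0^{1} (18ρ^2) · ρ^2 sin(φ) dρ dφ dθ.

Inner (ρ from 0 to 1): 18sin(φ)/5.
Middle (φ from 0 to π): 36/5.
Outer (θ from 0 to 2π): 72π/5.

Therefore ∯_{∂V} F · n dS = 72π/5.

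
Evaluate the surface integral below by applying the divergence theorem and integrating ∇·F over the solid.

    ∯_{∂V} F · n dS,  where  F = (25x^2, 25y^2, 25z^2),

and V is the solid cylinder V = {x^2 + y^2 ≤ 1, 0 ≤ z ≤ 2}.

By the divergence theorem,

    ∯_{∂V} F · n dS = ∭_V (∇ · F) dV.

Compute the divergence:
    ∇ · F = ∂F_x/∂x + ∂F_y/∂y + ∂F_z/∂z = 50x + 50y + 50z.

In cylindrical coordinates, x = r cos(θ), y = r sin(θ), z = z, dV = r dr dθ dz, with 0 ≤ r ≤ 1, 0 ≤ θ ≤ 2π, 0 ≤ z ≤ 2.

The integrand, after substitution and multiplying by the volume element, becomes (50sqrt(2)r sin(θ + π/4) + 50z) · r, so

    ∭_V (∇·F) dV = ∫_0^{2π} ∫_0^{1} ∫_0^{2} (50sqrt(2)r sin(θ + π/4) + 50z) · r dz dr dθ.

Inner (z from 0 to 2): 100r (sqrt(2)r sin(θ + π/4) + 1).
Middle (r from 0 to 1): 100sqrt(2)sin(θ + π/4)/3 + 50.
Outer (θ from 0 to 2π): 100π.

Therefore ∯_{∂V} F · n dS = 100π.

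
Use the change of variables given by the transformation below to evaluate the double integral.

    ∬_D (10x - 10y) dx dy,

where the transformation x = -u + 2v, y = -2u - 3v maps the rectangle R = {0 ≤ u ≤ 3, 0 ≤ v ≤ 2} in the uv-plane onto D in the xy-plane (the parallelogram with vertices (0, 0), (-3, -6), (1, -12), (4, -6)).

Compute the Jacobian determinant of (x, y) with respect to (u, v):

    ∂(x,y)/∂(u,v) = | -1  2 | = (-1)(-3) - (2)(-2) = 7.
                   | -2  -3 |

Its absolute value is |J| = 7 (the area scaling factor).

Substituting x = -u + 2v, y = -2u - 3v into the integrand,

    10x - 10y → 10u + 50v,

so the integral becomes

    ∬_R (10u + 50v) · |J| du dv = ∫_0^3 ∫_0^2 (70u + 350v) dv du.

Inner (v): 140u + 700.
Outer (u): 2730.

Therefore ∬_D (10x - 10y) dx dy = 2730.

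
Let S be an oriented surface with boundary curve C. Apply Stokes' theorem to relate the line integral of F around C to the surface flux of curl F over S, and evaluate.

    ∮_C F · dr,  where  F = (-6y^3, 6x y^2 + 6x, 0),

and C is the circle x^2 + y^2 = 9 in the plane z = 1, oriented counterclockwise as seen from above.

Let S be the flat disk x^2 + y^2 ≤ 9 in the plane z = 1, with upward unit normal n̂ = ẑ. By Stokes' theorem,

    ∮_C F · dr = ∬_S (∇ × F) · n̂ dS = ∬_D (curl F)_z dA,

where D is the disk x^2 + y^2 ≤ 9.

Compute the curl of F = (-6y^3, 6x y^2 + 6x, 0):
    (∇ × F)_x = ∂F_z/∂y - ∂F_y/∂z = 0,
    (∇ × F)_y = ∂F_x/∂z - ∂F_z/∂x = 0,
    (∇ × F)_z = ∂F_y/∂x - ∂F_x/∂y = 24y^2 + 6.

On z = 1, (curl F)_z = 24y^2 + 6.

Convert to polar (x = r cos θ, y = r sin θ, dA = r dr dθ); the integrand becomes 24r^2sin(θ)^2 + 6, so

    ∬_D (curl F)_z dA = ∫_0^{2π} ∫_0^{3} (24r^2sin(θ)^2 + 6) · r dr dθ.

Inner (r from 0 to 3): 486sin(θ)^2 + 27.
Outer (θ from 0 to 2π): 540π.

Therefore ∮_C F · dr = 540π.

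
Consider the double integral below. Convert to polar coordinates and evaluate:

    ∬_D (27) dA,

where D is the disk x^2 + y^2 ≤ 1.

The region D is 0 ≤ r ≤ 1, 0 ≤ θ ≤ 2π in polar coordinates, where x = r cos(θ), y = r sin(θ), and dA = r dr dθ.

Under the substitution, the integrand becomes 27, so

    ∬_D (27) dA = ∫_{0}^{2π} ∫_{0}^{1} (27) · r dr dθ.

Inner integral (in r): ∫_{0}^{1} (27) · r dr = 27/2.

Outer integral (in θ): ∫_{0}^{2π} (27/2) dθ = 27π.

Therefore ∬_D (27) dA = 27π.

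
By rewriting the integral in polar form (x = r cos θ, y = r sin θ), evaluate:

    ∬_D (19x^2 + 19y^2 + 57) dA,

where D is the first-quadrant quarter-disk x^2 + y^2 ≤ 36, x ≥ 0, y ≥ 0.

The region D is 0 ≤ r ≤ 6, 0 ≤ θ ≤ π/2 in polar coordinates, where x = r cos(θ), y = r sin(θ), and dA = r dr dθ.

Under the substitution, the integrand becomes 19r^2 + 57, so

    ∬_D (19x^2 + 19y^2 + 57) dA = ∫_{0}^{π/2} ∫_{0}^{6} (19r^2 + 57) · r dr dθ.

Inner integral (in r): ∫_{0}^{6} (19r^2 + 57) · r dr = 7182.

Outer integral (in θ): ∫_{0}^{π/2} (7182) dθ = 3591π.

Therefore ∬_D (19x^2 + 19y^2 + 57) dA = 3591π.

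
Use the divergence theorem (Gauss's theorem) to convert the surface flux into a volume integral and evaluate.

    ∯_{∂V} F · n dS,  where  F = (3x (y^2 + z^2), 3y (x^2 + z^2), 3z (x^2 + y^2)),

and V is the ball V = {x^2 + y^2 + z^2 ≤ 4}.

By the divergence theorem,

    ∯_{∂V} F · n dS = ∭_V (∇ · F) dV.

Compute the divergence:
    ∇ · F = ∂F_x/∂x + ∂F_y/∂y + ∂F_z/∂z = 3y^2 + 3z^2 + 3x^2 + 3z^2 + 3x^2 + 3y^2 = 6x^2 + 6y^2 + 6z^2.

In spherical coordinates, x = ρ sin(φ) cos(θ), y = ρ sin(φ) sin(θ), z = ρ cos(φ), dV = ρ^2 sin(φ) dρ dφ dθ, with 0 ≤ ρ ≤ 2, 0 ≤ φ ≤ π, 0 ≤ θ ≤ 2π.

The integrand, after substitution and multiplying by the volume element, becomes (6ρ^2) · ρ^2 sin(φ), so

    ∭_V (∇·F) dV = ∫_0^{2π} ∫_0^{π} ∫_0^{2} (6ρ^2) · ρ^2 sin(φ) dρ dφ dθ.

Inner (ρ from 0 to 2): 192sin(φ)/5.
Middle (φ from 0 to π): 384/5.
Outer (θ from 0 to 2π): 768π/5.

Therefore ∯_{∂V} F · n dS = 768π/5.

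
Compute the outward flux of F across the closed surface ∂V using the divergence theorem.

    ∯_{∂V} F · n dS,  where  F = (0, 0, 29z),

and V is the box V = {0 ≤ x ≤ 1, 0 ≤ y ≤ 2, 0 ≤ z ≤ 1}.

By the divergence theorem,

    ∯_{∂V} F · n dS = ∭_V (∇ · F) dV.

Compute the divergence:
    ∇ · F = ∂F_x/∂x + ∂F_y/∂y + ∂F_z/∂z = 0 + 0 + 29 = 29.

V is a rectangular box, so dV = dx dy dz with 0 ≤ x ≤ 1, 0 ≤ y ≤ 2, 0 ≤ z ≤ 1.

Integrate (29) over V as an iterated integral:

    ∭_V (∇·F) dV = ∫_0^{1} ∫_0^{2} ∫_0^{1} (29) dz dy dx.

Inner (z from 0 to 1): 29.
Middle (y from 0 to 2): 58.
Outer (x from 0 to 1): 58.

Therefore ∯_{∂V} F · n dS = 58.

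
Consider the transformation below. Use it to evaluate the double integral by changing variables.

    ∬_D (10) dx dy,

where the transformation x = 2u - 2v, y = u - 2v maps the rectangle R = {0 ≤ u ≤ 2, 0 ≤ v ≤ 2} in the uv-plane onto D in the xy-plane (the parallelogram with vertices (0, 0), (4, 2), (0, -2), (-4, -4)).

Compute the Jacobian determinant of (x, y) with respect to (u, v):

    ∂(x,y)/∂(u,v) = | 2  -2 | = (2)(-2) - (-2)(1) = -2.
                   | 1  -2 |

Its absolute value is |J| = 2 (the area scaling factor).

Substituting x = 2u - 2v, y = u - 2v into the integrand,

    10 → 10,

so the integral becomes

    ∬_R (10) · |J| du dv = ∫_0^2 ∫_0^2 (20) dv du.

Inner (v): 40.
Outer (u): 80.

Therefore ∬_D (10) dx dy = 80.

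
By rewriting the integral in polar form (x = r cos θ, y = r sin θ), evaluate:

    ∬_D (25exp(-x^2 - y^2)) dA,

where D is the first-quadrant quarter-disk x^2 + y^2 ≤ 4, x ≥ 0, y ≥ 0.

The region D is 0 ≤ r ≤ 2, 0 ≤ θ ≤ π/2 in polar coordinates, where x = r cos(θ), y = r sin(θ), and dA = r dr dθ.

Under the substitution, the integrand becomes 25exp(-r^2), so

    ∬_D (25exp(-x^2 - y^2)) dA = ∫_{0}^{π/2} ∫_{0}^{2} (25exp(-r^2)) · r dr dθ.

Inner integral (in r): ∫_{0}^{2} (25exp(-r^2)) · r dr = 25/2 - 25exp(-4)/2.

Outer integral (in θ): ∫_{0}^{π/2} (25/2 - 25exp(-4)/2) dθ = -25π (1 - exp(4))exp(-4)/4.

Therefore ∬_D (25exp(-x^2 - y^2)) dA = -25π (1 - exp(4))exp(-4)/4.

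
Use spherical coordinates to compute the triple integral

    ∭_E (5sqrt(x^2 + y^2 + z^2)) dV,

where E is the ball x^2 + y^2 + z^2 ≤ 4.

In spherical coordinates, x = ρ sin(φ) cos(θ), y = ρ sin(φ) sin(θ), z = ρ cos(φ), and dV = ρ^2 sin(φ) dρ dφ dθ.

The integrand becomes 5ρ, so

    ∭_E (5sqrt(x^2 + y^2 + z^2)) dV = ∫_{0}^{2π} ∫_{0}^{π} ∫_{0}^{2} (5ρ) · ρ^2 sin(φ) dρ dφ dθ.

Inner (ρ): 20sin(φ).
Middle (φ): 40.
Outer (θ): 80π.

Therefore the triple integral equals 80π.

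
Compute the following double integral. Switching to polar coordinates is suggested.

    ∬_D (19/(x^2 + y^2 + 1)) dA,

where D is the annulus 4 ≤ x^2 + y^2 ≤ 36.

The region D is 2 ≤ r ≤ 6, 0 ≤ θ ≤ 2π in polar coordinates, where x = r cos(θ), y = r sin(θ), and dA = r dr dθ.

Under the substitution, the integrand becomes 19/(r^2 + 1), so

    ∬_D (19/(x^2 + y^2 + 1)) dA = ∫_{0}^{2π} ∫_{2}^{6} (19/(r^2 + 1)) · r dr dθ.

Inner integral (in r): ∫_{2}^{6} (19/(r^2 + 1)) · r dr = log(129961739795077sqrt(185)/9765625).

Outer integral (in θ): ∫_{0}^{2π} (log(129961739795077sqrt(185)/9765625)) dθ = log((129961739795077sqrt(185)/9765625)^(2π)).

Therefore ∬_D (19/(x^2 + y^2 + 1)) dA = log((129961739795077sqrt(185)/9765625)^(2π)).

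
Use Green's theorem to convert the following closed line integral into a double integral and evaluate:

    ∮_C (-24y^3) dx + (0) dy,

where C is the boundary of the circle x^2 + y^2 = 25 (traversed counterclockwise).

Green's theorem converts the closed line integral into a double integral over the enclosed region D:

    ∮_C P dx + Q dy = ∬_D (∂Q/∂x - ∂P/∂y) dA.

Here P = -24y^3, Q = 0, so

    ∂Q/∂x = 0,    ∂P/∂y = -72y^2,
    ∂Q/∂x - ∂P/∂y = 72y^2.

D is the region x^2 + y^2 ≤ 25. Evaluating the double integral:

In polar coordinates (x = r cos θ, y = r sin θ, dA = r dr dθ) the integrand becomes 72r^2sin(θ)^2, so

    ∬_D (72y^2) dA = ∫_0^{2π} ∫_0^{5} (72r^2sin(θ)^2) · r dr dθ.

Inner (r from 0 to 5): 11250sin(θ)^2.
Outer (θ from 0 to 2π): 11250π.

Therefore ∮_C P dx + Q dy = 11250π.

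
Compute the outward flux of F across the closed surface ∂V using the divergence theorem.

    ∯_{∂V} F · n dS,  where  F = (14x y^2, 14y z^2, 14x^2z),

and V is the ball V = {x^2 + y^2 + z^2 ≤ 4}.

By the divergence theorem,

    ∯_{∂V} F · n dS = ∭_V (∇ · F) dV.

Compute the divergence:
    ∇ · F = ∂F_x/∂x + ∂F_y/∂y + ∂F_z/∂z = 14y^2 + 14z^2 + 14x^2 = 14x^2 + 14y^2 + 14z^2.

In spherical coordinates, x = ρ sin(φ) cos(θ), y = ρ sin(φ) sin(θ), z = ρ cos(φ), dV = ρ^2 sin(φ) dρ dφ dθ, with 0 ≤ ρ ≤ 2, 0 ≤ φ ≤ π, 0 ≤ θ ≤ 2π.

The integrand, after substitution and multiplying by the volume element, becomes (14ρ^2) · ρ^2 sin(φ), so

    ∭_V (∇·F) dV = ∫_0^{2π} ∫_0^{π} ∫_0^{2} (14ρ^2) · ρ^2 sin(φ) dρ dφ dθ.

Inner (ρ from 0 to 2): 448sin(φ)/5.
Middle (φ from 0 to π): 896/5.
Outer (θ from 0 to 2π): 1792π/5.

Therefore ∯_{∂V} F · n dS = 1792π/5.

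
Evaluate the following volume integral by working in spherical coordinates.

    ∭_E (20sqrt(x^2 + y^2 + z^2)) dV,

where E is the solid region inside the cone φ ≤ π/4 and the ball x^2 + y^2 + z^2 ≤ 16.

In spherical coordinates, x = ρ sin(φ) cos(θ), y = ρ sin(φ) sin(θ), z = ρ cos(φ), and dV = ρ^2 sin(φ) dρ dφ dθ.

The integrand becomes 20ρ, so

    ∭_E (20sqrt(x^2 + y^2 + z^2)) dV = ∫_{0}^{2π} ∫_{0}^{π/4} ∫_{0}^{4} (20ρ) · ρ^2 sin(φ) dρ dφ dθ.

Inner (ρ): 1280sin(φ).
Middle (φ): 1280 - 640sqrt(2).
Outer (θ): 1280π (2 - sqrt(2)).

Therefore the triple integral equals 1280π (2 - sqrt(2)).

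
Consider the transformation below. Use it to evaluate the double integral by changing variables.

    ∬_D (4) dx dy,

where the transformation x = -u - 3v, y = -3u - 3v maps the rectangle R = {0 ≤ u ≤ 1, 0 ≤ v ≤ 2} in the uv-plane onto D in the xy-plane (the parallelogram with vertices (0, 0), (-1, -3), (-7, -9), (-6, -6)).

Compute the Jacobian determinant of (x, y) with respect to (u, v):

    ∂(x,y)/∂(u,v) = | -1  -3 | = (-1)(-3) - (-3)(-3) = -6.
                   | -3  -3 |

Its absolute value is |J| = 6 (the area scaling factor).

Substituting x = -u - 3v, y = -3u - 3v into the integrand,

    4 → 4,

so the integral becomes

    ∬_R (4) · |J| du dv = ∫_0^1 ∫_0^2 (24) dv du.

Inner (v): 48.
Outer (u): 48.

Therefore ∬_D (4) dx dy = 48.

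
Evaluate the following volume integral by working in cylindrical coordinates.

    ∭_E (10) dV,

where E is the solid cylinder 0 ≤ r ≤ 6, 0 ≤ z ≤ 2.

In cylindrical coordinates, x = r cos(θ), y = r sin(θ), z = z, and dV = r dr dθ dz.

The integrand becomes 10, so

    ∭_E (10) dV = ∫_{0}^{2π} ∫_{0}^{6} ∫_{0}^{2} (10) · r dz dr dθ.

Inner (z): 20r.
Middle (r from 0 to 6): 360.
Outer (θ): 720π.

Therefore the triple integral equals 720π.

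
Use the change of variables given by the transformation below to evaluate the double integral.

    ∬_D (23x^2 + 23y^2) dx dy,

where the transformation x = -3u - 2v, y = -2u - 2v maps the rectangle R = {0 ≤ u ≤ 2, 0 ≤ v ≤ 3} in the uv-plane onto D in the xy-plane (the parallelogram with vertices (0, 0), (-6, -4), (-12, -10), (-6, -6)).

Compute the Jacobian determinant of (x, y) with respect to (u, v):

    ∂(x,y)/∂(u,v) = | -3  -2 | = (-3)(-2) - (-2)(-2) = 2.
                   | -2  -2 |

Its absolute value is |J| = 2 (the area scaling factor).

Substituting x = -3u - 2v, y = -2u - 2v into the integrand,

    23x^2 + 23y^2 → 299u^2 + 460u v + 184v^2,

so the integral becomes

    ∬_R (299u^2 + 460u v + 184v^2) · |J| du dv = ∫_0^2 ∫_0^3 (598u^2 + 920u v + 368v^2) dv du.

Inner (v): 1794u^2 + 4140u + 3312.
Outer (u): 19688.

Therefore ∬_D (23x^2 + 23y^2) dx dy = 19688.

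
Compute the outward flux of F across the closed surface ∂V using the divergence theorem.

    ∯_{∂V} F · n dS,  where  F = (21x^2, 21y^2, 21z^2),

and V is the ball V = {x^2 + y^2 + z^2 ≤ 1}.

By the divergence theorem,

    ∯_{∂V} F · n dS = ∭_V (∇ · F) dV.

Compute the divergence:
    ∇ · F = ∂F_x/∂x + ∂F_y/∂y + ∂F_z/∂z = 42x + 42y + 42z.

In spherical coordinates, x = ρ sin(φ) cos(θ), y = ρ sin(φ) sin(θ), z = ρ cos(φ), dV = ρ^2 sin(φ) dρ dφ dθ, with 0 ≤ ρ ≤ 1, 0 ≤ φ ≤ π, 0 ≤ θ ≤ 2π.

The integrand, after substitution and multiplying by the volume element, becomes (42ρ (sqrt(2)sin(φ)sin(θ + π/4) + cos(φ))) · ρ^2 sin(φ), so

    ∭_V (∇·F) dV = ∫_0^{2π} ∫_0^{π} ∫_0^{1} (42ρ (sqrt(2)sin(φ)sin(θ + π/4) + cos(φ))) · ρ^2 sin(φ) dρ dφ dθ.

Inner (ρ from 0 to 1): 21(sqrt(2)sin(φ)sin(θ + π/4) + cos(φ))sin(φ)/2.
Middle (φ from 0 to π): 21sqrt(2)π sin(θ + π/4)/4.
Outer (θ from 0 to 2π): 0.

Therefore ∯_{∂V} F · n dS = 0.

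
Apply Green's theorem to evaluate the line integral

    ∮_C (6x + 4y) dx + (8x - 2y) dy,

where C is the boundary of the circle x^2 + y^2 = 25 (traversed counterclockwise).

Green's theorem converts the closed line integral into a double integral over the enclosed region D:

    ∮_C P dx + Q dy = ∬_D (∂Q/∂x - ∂P/∂y) dA.

Here P = 6x + 4y, Q = 8x - 2y, so

    ∂Q/∂x = 8,    ∂P/∂y = 4,
    ∂Q/∂x - ∂P/∂y = 4.

D is the region x^2 + y^2 ≤ 25. Evaluating the double integral:

In polar coordinates (x = r cos θ, y = r sin θ, dA = r dr dθ) the integrand becomes 4, so

    ∬_D (4) dA = ∫_0^{2π} ∫_0^{5} (4) · r dr dθ.

Inner (r from 0 to 5): 50.
Outer (θ from 0 to 2π): 100π.

Therefore ∮_C P dx + Q dy = 100π.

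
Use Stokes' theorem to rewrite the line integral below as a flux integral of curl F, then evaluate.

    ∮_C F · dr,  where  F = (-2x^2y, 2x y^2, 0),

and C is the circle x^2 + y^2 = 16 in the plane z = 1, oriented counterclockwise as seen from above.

Let S be the flat disk x^2 + y^2 ≤ 16 in the plane z = 1, with upward unit normal n̂ = ẑ. By Stokes' theorem,

    ∮_C F · dr = ∬_S (∇ × F) · n̂ dS = ∬_D (curl F)_z dA,

where D is the disk x^2 + y^2 ≤ 16.

Compute the curl of F = (-2x^2y, 2x y^2, 0):
    (∇ × F)_x = ∂F_z/∂y - ∂F_y/∂z = 0,
    (∇ × F)_y = ∂F_x/∂z - ∂F_z/∂x = 0,
    (∇ × F)_z = ∂F_y/∂x - ∂F_x/∂y = 2x^2 + 2y^2.

On z = 1, (curl F)_z = 2x^2 + 2y^2.

Convert to polar (x = r cos θ, y = r sin θ, dA = r dr dθ); the integrand becomes 2r^2, so

    ∬_D (curl F)_z dA = ∫_0^{2π} ∫_0^{4} (2r^2) · r dr dθ.

Inner (r from 0 to 4): 128.
Outer (θ from 0 to 2π): 256π.

Therefore ∮_C F · dr = 256π.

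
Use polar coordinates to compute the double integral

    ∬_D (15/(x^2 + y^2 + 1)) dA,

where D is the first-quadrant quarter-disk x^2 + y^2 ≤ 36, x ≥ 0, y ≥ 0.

The region D is 0 ≤ r ≤ 6, 0 ≤ θ ≤ π/2 in polar coordinates, where x = r cos(θ), y = r sin(θ), and dA = r dr dθ.

Under the substitution, the integrand becomes 15/(r^2 + 1), so

    ∬_D (15/(x^2 + y^2 + 1)) dA = ∫_{0}^{π/2} ∫_{0}^{6} (15/(r^2 + 1)) · r dr dθ.

Inner integral (in r): ∫_{0}^{6} (15/(r^2 + 1)) · r dr = 15log(37)/2.

Outer integral (in θ): ∫_{0}^{π/2} (15log(37)/2) dθ = 15π log(37)/4.

Therefore ∬_D (15/(x^2 + y^2 + 1)) dA = 15π log(37)/4.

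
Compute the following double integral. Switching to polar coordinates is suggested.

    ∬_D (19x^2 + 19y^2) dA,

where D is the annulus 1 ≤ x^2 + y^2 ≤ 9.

The region D is 1 ≤ r ≤ 3, 0 ≤ θ ≤ 2π in polar coordinates, where x = r cos(θ), y = r sin(θ), and dA = r dr dθ.

Under the substitution, the integrand becomes 19r^2, so

    ∬_D (19x^2 + 19y^2) dA = ∫_{0}^{2π} ∫_{1}^{3} (19r^2) · r dr dθ.

Inner integral (in r): ∫_{1}^{3} (19r^2) · r dr = 380.

Outer integral (in θ): ∫_{0}^{2π} (380) dθ = 760π.

Therefore ∬_D (19x^2 + 19y^2) dA = 760π.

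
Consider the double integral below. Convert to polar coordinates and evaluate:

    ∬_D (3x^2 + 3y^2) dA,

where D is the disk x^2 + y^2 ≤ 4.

The region D is 0 ≤ r ≤ 2, 0 ≤ θ ≤ 2π in polar coordinates, where x = r cos(θ), y = r sin(θ), and dA = r dr dθ.

Under the substitution, the integrand becomes 3r^2, so

    ∬_D (3x^2 + 3y^2) dA = ∫_{0}^{2π} ∫_{0}^{2} (3r^2) · r dr dθ.

Inner integral (in r): ∫_{0}^{2} (3r^2) · r dr = 12.

Outer integral (in θ): ∫_{0}^{2π} (12) dθ = 24π.

Therefore ∬_D (3x^2 + 3y^2) dA = 24π.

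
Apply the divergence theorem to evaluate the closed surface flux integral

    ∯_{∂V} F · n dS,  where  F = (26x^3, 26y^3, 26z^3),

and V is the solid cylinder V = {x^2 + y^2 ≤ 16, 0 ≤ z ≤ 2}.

By the divergence theorem,

    ∯_{∂V} F · n dS = ∭_V (∇ · F) dV.

Compute the divergence:
    ∇ · F = ∂F_x/∂x + ∂F_y/∂y + ∂F_z/∂z = 78x^2 + 78y^2 + 78z^2.

In cylindrical coordinates, x = r cos(θ), y = r sin(θ), z = z, dV = r dr dθ dz, with 0 ≤ r ≤ 4, 0 ≤ θ ≤ 2π, 0 ≤ z ≤ 2.

The integrand, after substitution and multiplying by the volume element, becomes (78r^2 + 78z^2) · r, so

    ∭_V (∇·F) dV = ∫_0^{2π} ∫_0^{4} ∫_0^{2} (78r^2 + 78z^2) · r dz dr dθ.

Inner (z from 0 to 2): 156r^3 + 208r.
Middle (r from 0 to 4): 11648.
Outer (θ from 0 to 2π): 23296π.

Therefore ∯_{∂V} F · n dS = 23296π.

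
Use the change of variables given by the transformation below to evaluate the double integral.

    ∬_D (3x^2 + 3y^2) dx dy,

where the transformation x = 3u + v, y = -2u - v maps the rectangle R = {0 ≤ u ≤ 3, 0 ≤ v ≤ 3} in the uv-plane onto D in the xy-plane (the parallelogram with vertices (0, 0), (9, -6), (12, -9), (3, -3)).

Compute the Jacobian determinant of (x, y) with respect to (u, v):

    ∂(x,y)/∂(u,v) = | 3  1 | = (3)(-1) - (1)(-2) = -1.
                   | -2  -1 |

Its absolute value is |J| = 1 (the area scaling factor).

Substituting x = 3u + v, y = -2u - v into the integrand,

    3x^2 + 3y^2 → 39u^2 + 30u v + 6v^2,

so the integral becomes

    ∬_R (39u^2 + 30u v + 6v^2) · |J| du dv = ∫_0^3 ∫_0^3 (39u^2 + 30u v + 6v^2) dv du.

Inner (v): 117u^2 + 135u + 54.
Outer (u): 3645/2.

Therefore ∬_D (3x^2 + 3y^2) dx dy = 3645/2.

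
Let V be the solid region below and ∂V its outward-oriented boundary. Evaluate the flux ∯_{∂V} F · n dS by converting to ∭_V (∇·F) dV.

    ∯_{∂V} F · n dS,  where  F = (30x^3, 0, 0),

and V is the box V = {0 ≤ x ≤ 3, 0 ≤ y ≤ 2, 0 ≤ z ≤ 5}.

By the divergence theorem,

    ∯_{∂V} F · n dS = ∭_V (∇ · F) dV.

Compute the divergence:
    ∇ · F = ∂F_x/∂x + ∂F_y/∂y + ∂F_z/∂z = 90x^2 + 0 + 0 = 90x^2.

V is a rectangular box, so dV = dx dy dz with 0 ≤ x ≤ 3, 0 ≤ y ≤ 2, 0 ≤ z ≤ 5.

Integrate (90x^2) over V as an iterated integral:

    ∭_V (∇·F) dV = ∫_0^{3} ∫_0^{2} ∫_0^{5} (90x^2) dz dy dx.

Inner (z from 0 to 5): 450x^2.
Middle (y from 0 to 2): 900x^2.
Outer (x from 0 to 3): 8100.

Therefore ∯_{∂V} F · n dS = 8100.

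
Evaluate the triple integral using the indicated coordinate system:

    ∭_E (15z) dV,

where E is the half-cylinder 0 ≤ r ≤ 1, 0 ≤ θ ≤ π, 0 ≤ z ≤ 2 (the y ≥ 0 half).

In cylindrical coordinates, x = r cos(θ), y = r sin(θ), z = z, and dV = r dr dθ dz.

The integrand becomes 15z, so

    ∭_E (15z) dV = ∫_{0}^{π} ∫_{0}^{1} ∫_{0}^{2} (15z) · r dz dr dθ.

Inner (z): 30r.
Middle (r from 0 to 1): 15.
Outer (θ): 15π.

Therefore the triple integral equals 15π.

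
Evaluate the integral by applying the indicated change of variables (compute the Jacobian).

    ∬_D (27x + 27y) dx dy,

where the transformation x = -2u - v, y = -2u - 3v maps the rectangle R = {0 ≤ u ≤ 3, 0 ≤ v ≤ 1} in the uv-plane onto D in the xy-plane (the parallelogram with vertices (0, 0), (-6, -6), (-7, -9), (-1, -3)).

Compute the Jacobian determinant of (x, y) with respect to (u, v):

    ∂(x,y)/∂(u,v) = | -2  -1 | = (-2)(-3) - (-1)(-2) = 4.
                   | -2  -3 |

Its absolute value is |J| = 4 (the area scaling factor).

Substituting x = -2u - v, y = -2u - 3v into the integrand,

    27x + 27y → -108u - 108v,

so the integral becomes

    ∬_R (-108u - 108v) · |J| du dv = ∫_0^3 ∫_0^1 (-432u - 432v) dv du.

Inner (v): -432u - 216.
Outer (u): -2592.

Therefore ∬_D (27x + 27y) dx dy = -2592.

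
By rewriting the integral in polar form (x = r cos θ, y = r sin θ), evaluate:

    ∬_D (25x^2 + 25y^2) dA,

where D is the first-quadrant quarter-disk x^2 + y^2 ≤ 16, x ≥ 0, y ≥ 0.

The region D is 0 ≤ r ≤ 4, 0 ≤ θ ≤ π/2 in polar coordinates, where x = r cos(θ), y = r sin(θ), and dA = r dr dθ.

Under the substitution, the integrand becomes 25r^2, so

    ∬_D (25x^2 + 25y^2) dA = ∫_{0}^{π/2} ∫_{0}^{4} (25r^2) · r dr dθ.

Inner integral (in r): ∫_{0}^{4} (25r^2) · r dr = 1600.

Outer integral (in θ): ∫_{0}^{π/2} (1600) dθ = 800π.

Therefore ∬_D (25x^2 + 25y^2) dA = 800π.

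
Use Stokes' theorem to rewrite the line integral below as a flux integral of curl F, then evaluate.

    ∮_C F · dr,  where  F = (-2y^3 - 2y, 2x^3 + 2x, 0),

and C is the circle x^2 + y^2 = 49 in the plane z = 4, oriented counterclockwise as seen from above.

Let S be the flat disk x^2 + y^2 ≤ 49 in the plane z = 4, with upward unit normal n̂ = ẑ. By Stokes' theorem,

    ∮_C F · dr = ∬_S (∇ × F) · n̂ dS = ∬_D (curl F)_z dA,

where D is the disk x^2 + y^2 ≤ 49.

Compute the curl of F = (-2y^3 - 2y, 2x^3 + 2x, 0):
    (∇ × F)_x = ∂F_z/∂y - ∂F_y/∂z = 0,
    (∇ × F)_y = ∂F_x/∂z - ∂F_z/∂x = 0,
    (∇ × F)_z = ∂F_y/∂x - ∂F_x/∂y = 6x^2 + 6y^2 + 4.

On z = 4, (curl F)_z = 6x^2 + 6y^2 + 4.

Convert to polar (x = r cos θ, y = r sin θ, dA = r dr dθ); the integrand becomes 6r^2 + 4, so

    ∬_D (curl F)_z dA = ∫_0^{2π} ∫_0^{7} (6r^2 + 4) · r dr dθ.

Inner (r from 0 to 7): 7399/2.
Outer (θ from 0 to 2π): 7399π.

Therefore ∮_C F · dr = 7399π.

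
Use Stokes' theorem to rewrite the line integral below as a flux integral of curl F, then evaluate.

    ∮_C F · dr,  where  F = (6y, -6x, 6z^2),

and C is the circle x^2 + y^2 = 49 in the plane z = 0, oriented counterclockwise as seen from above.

Let S be the flat disk x^2 + y^2 ≤ 49 in the plane z = 0, with upward unit normal n̂ = ẑ. By Stokes' theorem,

    ∮_C F · dr = ∬_S (∇ × F) · n̂ dS = ∬_D (curl F)_z dA,

where D is the disk x^2 + y^2 ≤ 49.

Compute the curl of F = (6y, -6x, 6z^2):
    (∇ × F)_x = ∂F_z/∂y - ∂F_y/∂z = 0,
    (∇ × F)_y = ∂F_x/∂z - ∂F_z/∂x = 0,
    (∇ × F)_z = ∂F_y/∂x - ∂F_x/∂y = -12.

On z = 0, (curl F)_z = -12.

Convert to polar (x = r cos θ, y = r sin θ, dA = r dr dθ); the integrand becomes -12, so

    ∬_D (curl F)_z dA = ∫_0^{2π} ∫_0^{7} (-12) · r dr dθ.

Inner (r from 0 to 7): -294.
Outer (θ from 0 to 2π): -588π.

Therefore ∮_C F · dr = -588π.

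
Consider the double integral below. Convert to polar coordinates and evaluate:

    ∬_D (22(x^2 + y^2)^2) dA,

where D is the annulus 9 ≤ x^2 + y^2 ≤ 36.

The region D is 3 ≤ r ≤ 6, 0 ≤ θ ≤ 2π in polar coordinates, where x = r cos(θ), y = r sin(θ), and dA = r dr dθ.

Under the substitution, the integrand becomes 22r^4, so

    ∬_D (22(x^2 + y^2)^2) dA = ∫_{0}^{2π} ∫_{3}^{6} (22r^4) · r dr dθ.

Inner integral (in r): ∫_{3}^{6} (22r^4) · r dr = 168399.

Outer integral (in θ): ∫_{0}^{2π} (168399) dθ = 336798π.

Therefore ∬_D (22(x^2 + y^2)^2) dA = 336798π.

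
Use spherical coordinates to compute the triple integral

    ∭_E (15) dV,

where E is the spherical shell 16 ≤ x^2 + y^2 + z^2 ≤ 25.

In spherical coordinates, x = ρ sin(φ) cos(θ), y = ρ sin(φ) sin(θ), z = ρ cos(φ), and dV = ρ^2 sin(φ) dρ dφ dθ.

The integrand becomes 15, so

    ∭_E (15) dV = ∫_{0}^{2π} ∫_{0}^{π} ∫_{4}^{5} (15) · ρ^2 sin(φ) dρ dφ dθ.

Inner (ρ): 305sin(φ).
Middle (φ): 610.
Outer (θ): 1220π.

Therefore the triple integral equals 1220π.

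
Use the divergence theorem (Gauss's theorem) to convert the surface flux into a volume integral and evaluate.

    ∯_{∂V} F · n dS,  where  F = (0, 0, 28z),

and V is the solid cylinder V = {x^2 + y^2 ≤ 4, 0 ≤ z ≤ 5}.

By the divergence theorem,

    ∯_{∂V} F · n dS = ∭_V (∇ · F) dV.

Compute the divergence:
    ∇ · F = ∂F_x/∂x + ∂F_y/∂y + ∂F_z/∂z = 0 + 0 + 28 = 28.

In cylindrical coordinates, x = r cos(θ), y = r sin(θ), z = z, dV = r dr dθ dz, with 0 ≤ r ≤ 2, 0 ≤ θ ≤ 2π, 0 ≤ z ≤ 5.

The integrand, after substitution and multiplying by the volume element, becomes (28) · r, so

    ∭_V (∇·F) dV = ∫_0^{2π} ∫_0^{2} ∫_0^{5} (28) · r dz dr dθ.

Inner (z from 0 to 5): 140r.
Middle (r from 0 to 2): 280.
Outer (θ from 0 to 2π): 560π.

Therefore ∯_{∂V} F · n dS = 560π.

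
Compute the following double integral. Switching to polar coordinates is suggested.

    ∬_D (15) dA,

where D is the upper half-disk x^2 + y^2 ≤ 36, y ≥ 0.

The region D is 0 ≤ r ≤ 6, 0 ≤ θ ≤ π in polar coordinates, where x = r cos(θ), y = r sin(θ), and dA = r dr dθ.

Under the substitution, the integrand becomes 15, so

    ∬_D (15) dA = ∫_{0}^{π} ∫_{0}^{6} (15) · r dr dθ.

Inner integral (in r): ∫_{0}^{6} (15) · r dr = 270.

Outer integral (in θ): ∫_{0}^{π} (270) dθ = 270π.

Therefore ∬_D (15) dA = 270π.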